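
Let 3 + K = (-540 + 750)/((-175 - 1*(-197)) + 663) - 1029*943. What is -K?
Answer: 132937908/137 ≈ 9.7035e+5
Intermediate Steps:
K = -132937908/137 (K = -3 + ((-540 + 750)/((-175 - 1*(-197)) + 663) - 1029*943) = -3 + (210/((-175 + 197) + 663) - 970347) = -3 + (210/(22 + 663) - 970347) = -3 + (210/685 - 970347) = -3 + (210*(1/685) - 970347) = -3 + (42/137 - 970347) = -3 - 132937497/137 = -132937908/137 ≈ -9.7035e+5)
-K = -1*(-132937908/137) = 132937908/137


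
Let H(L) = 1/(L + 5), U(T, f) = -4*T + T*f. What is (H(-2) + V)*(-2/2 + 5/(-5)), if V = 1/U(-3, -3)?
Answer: -16/21 ≈ -0.76190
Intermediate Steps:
V = 1/21 (V = 1/(-3*(-4 - 3)) = 1/(-3*(-7)) = 1/21 ≈ 0.047619)
H(L) = 1/(5 + L)
(H(-2) + V)*(-2/2 + 5/(-5)) = (1/(5 - 2) + 1/21)*(-2/2 + 5/(-5)) = (1/3 + 1/21)*(-2*½ + 5*(-⅕)) = (⅓ + 1/21)*(-1 - 1) = (8/21)*(-2) = -16/21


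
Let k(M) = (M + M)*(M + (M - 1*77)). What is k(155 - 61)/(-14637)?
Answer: -6956/4879 ≈ -1.4257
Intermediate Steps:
k(M) = 2*M*(-77 + 2*M) (k(M) = (2*M)*(M + (M - 77)) = (2*M)*(M + (-77 + M)) = (2*M)*(-77 + 2*M) = 2*M*(-77 + 2*M))
k(155 - 61)/(-14637) = (2*(155 - 61)*(-77 + 2*(155 - 61)))/(-14637) = (2*94*(-77 + 2*94))*(-1/14637) = (2*94*(-77 + 188))*(-1/14637) = (2*94*111)*(-1/14637) = 20868*(-1/14637) = -6956/4879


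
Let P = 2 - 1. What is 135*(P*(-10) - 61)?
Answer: -9585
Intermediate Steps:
P = 1
135*(P*(-10) - 61) = 135*(1*(-10) - 61) = 135*(-10 - 61) = 135*(-71) = -9585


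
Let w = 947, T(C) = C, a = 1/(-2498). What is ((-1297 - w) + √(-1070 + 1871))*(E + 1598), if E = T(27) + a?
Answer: -4554477378/1249 + 12177747*√89/2498 ≈ -3.6005e+6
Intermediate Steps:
a = -1/2498 ≈ -0.00040032
E = 67445/2498 (E = 27 - 1/2498 = 67445/2498 ≈ 27.000)
((-1297 - w) + √(-1070 + 1871))*(E + 1598) = ((-1297 - 1*947) + √(-1070 + 1871))*(67445/2498 + 1598) = ((-1297 - 947) + √801)*(4059249/2498) = (-2244 + 3*√89)*(4059249/2498) = -4554477378/1249 + 12177747*√89/2498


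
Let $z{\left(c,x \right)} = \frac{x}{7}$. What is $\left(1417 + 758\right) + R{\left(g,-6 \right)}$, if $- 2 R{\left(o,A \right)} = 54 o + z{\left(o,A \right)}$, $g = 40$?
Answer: $\frac{7668}{7} \approx 1095.4$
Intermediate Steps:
$z{\left(c,x \right)} = \frac{x}{7}$ ($z{\left(c,x \right)} = x \frac{1}{7} = \frac{x}{7}$)
$R{\left(o,A \right)} = - 27 o - \frac{A}{14}$ ($R{\left(o,A \right)} = - \frac{54 o + \frac{A}{7}}{2} = - 27 o - \frac{A}{14}$)
$\left(1417 + 758\right) + R{\left(g,-6 \right)} = \left(1417 + 758\right) - \frac{7557}{7} = 2175 + \left(-1080 + \frac{3}{7}\right) = 2175 - \frac{7557}{7} = \frac{7668}{7}$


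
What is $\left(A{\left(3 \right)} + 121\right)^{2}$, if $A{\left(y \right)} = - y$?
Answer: $13924$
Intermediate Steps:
$\left(A{\left(3 \right)} + 121\right)^{2} = \left(\left(-1\right) 3 + 121\right)^{2} = \left(-3 + 121\right)^{2} = 118^{2} = 13924$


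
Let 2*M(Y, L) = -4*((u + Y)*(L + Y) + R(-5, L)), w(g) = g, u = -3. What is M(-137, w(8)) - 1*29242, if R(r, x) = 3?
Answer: -65368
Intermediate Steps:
M(Y, L) = -6 - 2*(-3 + Y)*(L + Y) (M(Y, L) = (-4*((-3 + Y)*(L + Y) + 3))/2 = (-4*(3 + (-3 + Y)*(L + Y)))/2 = (-12 - 4*(-3 + Y)*(L + Y))/2 = -6 - 2*(-3 + Y)*(L + Y))
M(-137, w(8)) - 1*29242 = (-6 - 2*(-137)² + 6*8 + 6*(-137) - 2*8*(-137)) - 1*29242 = (-6 - 2*18769 + 48 - 822 + 2192) - 29242 = (-6 - 37538 + 48 - 822 + 2192) - 29242 = -36126 - 29242 = -65368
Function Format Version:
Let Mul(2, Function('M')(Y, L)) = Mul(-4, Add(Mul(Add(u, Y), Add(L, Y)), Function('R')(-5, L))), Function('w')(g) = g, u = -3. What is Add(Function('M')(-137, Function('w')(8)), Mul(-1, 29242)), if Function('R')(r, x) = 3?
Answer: -65368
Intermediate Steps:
Function('M')(Y, L) = Add(-6, Mul(-2, Add(-3, Y), Add(L, Y))) (Function('M')(Y, L) = Mul(Rational(1, 2), Mul(-4, Add(Mul(Add(-3, Y), Add(L, Y)), 3))) = Mul(Rational(1, 2), Mul(-4, Add(3, Mul(Add(-3, Y), Add(L, Y))))) = Mul(Rational(1, 2), Add(-12, Mul(-4, Add(-3, Y), Add(L, Y)))) = Add(-6, Mul(-2, Add(-3, Y), Add(L, Y))))
Add(Function('M')(-137, Function('w')(8)), Mul(-1, 29242)) = Add(Add(-6, Mul(-2, Pow(-137, 2)), Mul(6, 8), Mul(6, -137), Mul(-2, 8, -137)), Mul(-1, 29242)) = Add(Add(-6, Mul(-2, 18769), 48, -822, 2192), -29242) = Add(Add(-6, -37538, 48, -822, 2192), -29242) = Add(-36126, -29242) = -65368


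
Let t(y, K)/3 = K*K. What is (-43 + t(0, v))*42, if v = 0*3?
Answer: -1806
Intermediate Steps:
v = 0
t(y, K) = 3*K**2 (t(y, K) = 3*(K*K) = 3*K**2)
(-43 + t(0, v))*42 = (-43 + 3*0**2)*42 = (-43 + 3*0)*42 = (-43 + 0)*42 = -43*42 = -1806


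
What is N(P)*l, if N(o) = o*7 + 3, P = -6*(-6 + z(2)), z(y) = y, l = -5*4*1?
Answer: -3420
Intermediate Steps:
l = -20 (l = -20*1 = -20)
P = 24 (P = -6*(-6 + 2) = -6*(-4) = 24)
N(o) = 3 + 7*o (N(o) = 7*o + 3 = 3 + 7*o)
N(P)*l = (3 + 7*24)*(-20) = (3 + 168)*(-20) = 171*(-20) = -3420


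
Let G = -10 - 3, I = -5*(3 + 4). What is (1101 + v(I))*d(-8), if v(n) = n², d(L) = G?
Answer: -30238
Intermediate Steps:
I = -35 (I = -5*7 = -35)
G = -13
d(L) = -13
(1101 + v(I))*d(-8) = (1101 + (-35)²)*(-13) = (1101 + 1225)*(-13) = 2326*(-13) = -30238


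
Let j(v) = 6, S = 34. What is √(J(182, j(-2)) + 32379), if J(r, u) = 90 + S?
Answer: √32503 ≈ 180.29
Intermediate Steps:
J(r, u) = 124 (J(r, u) = 90 + 34 = 124)
√(J(182, j(-2)) + 32379) = √(124 + 32379) = √32503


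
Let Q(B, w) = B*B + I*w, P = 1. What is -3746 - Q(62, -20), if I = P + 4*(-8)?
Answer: -8210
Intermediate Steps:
I = -31 (I = 1 + 4*(-8) = 1 - 32 = -31)
Q(B, w) = B² - 31*w (Q(B, w) = B*B - 31*w = B² - 31*w)
-3746 - Q(62, -20) = -3746 - (62² - 31*(-20)) = -3746 - (3844 + 620) = -3746 - 1*4464 = -3746 - 4464 = -8210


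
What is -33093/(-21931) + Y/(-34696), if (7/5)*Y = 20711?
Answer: 117679559/108702568 ≈ 1.0826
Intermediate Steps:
Y = 103555/7 (Y = (5/7)*20711 = 103555/7 ≈ 14794.)
-33093/(-21931) + Y/(-34696) = -33093/(-21931) + (103555/7)/(-34696) = -33093*(-1/21931) + (103555/7)*(-1/34696) = 33093/21931 - 103555/242872 = 117679559/108702568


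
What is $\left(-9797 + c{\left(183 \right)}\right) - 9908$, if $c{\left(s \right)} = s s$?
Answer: $13784$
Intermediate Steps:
$c{\left(s \right)} = s^{2}$
$\left(-9797 + c{\left(183 \right)}\right) - 9908 = \left(-9797 + 183^{2}\right) - 9908 = \left(-9797 + 33489\right) - 9908 = 23692 - 9908 = 13784$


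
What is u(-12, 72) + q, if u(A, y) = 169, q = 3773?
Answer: 3942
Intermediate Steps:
u(-12, 72) + q = 169 + 3773 = 3942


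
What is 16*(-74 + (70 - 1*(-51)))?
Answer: 752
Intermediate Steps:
16*(-74 + (70 - 1*(-51))) = 16*(-74 + (70 + 51)) = 16*(-74 + 121) = 16*47 = 752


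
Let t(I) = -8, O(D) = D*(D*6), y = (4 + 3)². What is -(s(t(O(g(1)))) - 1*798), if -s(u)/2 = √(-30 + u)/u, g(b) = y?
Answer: 798 - I*√38/4 ≈ 798.0 - 1.5411*I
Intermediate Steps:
y = 49 (y = 7² = 49)
g(b) = 49
O(D) = 6*D² (O(D) = D*(6*D) = 6*D²)
s(u) = -2*√(-30 + u)/u
-(s(t(O(g(1)))) - 1*798) = -(-2*√(-30 - 8)/(-8) - 1*798) = -(-2*(-⅛)*√(-38) - 798) = -(-2*(-⅛)*I*√38 - 798) = -(I*√38/4 - 798) = -(-798 + I*√38/4) = 798 - I*√38/4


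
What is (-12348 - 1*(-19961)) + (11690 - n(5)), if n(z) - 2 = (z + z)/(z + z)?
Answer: 19300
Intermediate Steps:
n(z) = 3 (n(z) = 2 + (z + z)/(z + z) = 2 + (2*z)/((2*z)) = 2 + (2*z)*(1/(2*z)) = 2 + 1 = 3)
(-12348 - 1*(-19961)) + (11690 - n(5)) = (-12348 - 1*(-19961)) + (11690 - 1*3) = (-12348 + 19961) + (11690 - 3) = 7613 + 11687 = 19300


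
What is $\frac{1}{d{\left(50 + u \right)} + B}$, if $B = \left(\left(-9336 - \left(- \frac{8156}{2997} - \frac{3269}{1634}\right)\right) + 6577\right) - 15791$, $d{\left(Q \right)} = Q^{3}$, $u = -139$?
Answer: $- \frac{4897098}{3543120323765} \approx -1.3821 \cdot 10^{-6}$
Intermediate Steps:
$B = - \frac{90818043803}{4897098}$ ($B = \left(\left(-9336 - - \frac{23124097}{4897098}\right) + 6577\right) - 15791 = \left(\left(-9336 + \left(\frac{3269}{1634} + \frac{8156}{2997}\right)\right) + 6577\right) - 15791 = \left(\left(-9336 + \frac{23124097}{4897098}\right) + 6577\right) - 15791 = \left(- \frac{45696182831}{4897098} + 6577\right) - 15791 = - \frac{13487969285}{4897098} - 15791 = - \frac{90818043803}{4897098} \approx -18545.0$)
$\frac{1}{d{\left(50 + u \right)} + B} = \frac{1}{\left(50 - 139\right)^{3} - \frac{90818043803}{4897098}} = \frac{1}{\left(-89\right)^{3} - \frac{90818043803}{4897098}} = \frac{1}{-704969 - \frac{90818043803}{4897098}} = \frac{1}{- \frac{3543120323765}{4897098}} = - \frac{4897098}{3543120323765}$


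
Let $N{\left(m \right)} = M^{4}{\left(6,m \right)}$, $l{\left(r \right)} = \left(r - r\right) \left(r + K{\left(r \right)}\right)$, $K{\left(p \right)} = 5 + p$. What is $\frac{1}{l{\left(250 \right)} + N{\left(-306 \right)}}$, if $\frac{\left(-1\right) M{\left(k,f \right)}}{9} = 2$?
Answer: $\frac{1}{104976} \approx 9.526 \cdot 10^{-6}$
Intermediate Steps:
$M{\left(k,f \right)} = -18$ ($M{\left(k,f \right)} = \left(-9\right) 2 = -18$)
$l{\left(r \right)} = 0$ ($l{\left(r \right)} = \left(r - r\right) \left(r + \left(5 + r\right)\right) = 0 \left(5 + 2 r\right) = 0$)
$N{\left(m \right)} = 104976$ ($N{\left(m \right)} = \left(-18\right)^{4} = 104976$)
$\frac{1}{l{\left(250 \right)} + N{\left(-306 \right)}} = \frac{1}{0 + 104976} = \frac{1}{104976}$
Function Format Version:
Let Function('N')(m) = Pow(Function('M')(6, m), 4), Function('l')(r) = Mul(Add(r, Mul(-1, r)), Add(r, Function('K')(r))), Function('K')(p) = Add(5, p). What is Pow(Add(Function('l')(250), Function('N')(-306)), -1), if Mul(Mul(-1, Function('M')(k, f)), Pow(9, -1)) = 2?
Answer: Rational(1, 104976) ≈ 9.5260e-6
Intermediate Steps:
Function('M')(k, f) = -18 (Function('M')(k, f) = Mul(-9, 2) = -18)
Function('l')(r) = 0 (Function('l')(r) = Mul(Add(r, Mul(-1, r)), Add(r, Add(5, r))) = Mul(0, Add(5, Mul(2, r))) = 0)
Function('N')(m) = 104976 (Function('N')(m) = Pow(-18, 4) = 104976)
Pow(Add(Function('l')(250), Function('N')(-306)), -1) = Pow(Add(0, 104976), -1) = Pow(104976, -1) = Rational(1, 104976)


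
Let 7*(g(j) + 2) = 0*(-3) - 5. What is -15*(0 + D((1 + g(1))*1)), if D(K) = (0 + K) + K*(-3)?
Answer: -360/7 ≈ -51.429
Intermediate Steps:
g(j) = -19/7 (g(j) = -2 + (0*(-3) - 5)/7 = -2 + (0 - 5)/7 = -2 + (1/7)*(-5) = -2 - 5/7 = -19/7)
D(K) = -2*K (D(K) = K - 3*K = -2*K)
-15*(0 + D((1 + g(1))*1)) = -15*(0 - 2*(1 - 19/7)) = -15*(0 - (-24)/7) = -15*(0 - 2*(-12/7)) = -15*(0 + 24/7) = -15*24/7 = -360/7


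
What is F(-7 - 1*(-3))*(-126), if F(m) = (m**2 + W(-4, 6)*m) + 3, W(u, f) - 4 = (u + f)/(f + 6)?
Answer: -294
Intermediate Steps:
W(u, f) = 4 + (f + u)/(6 + f) (W(u, f) = 4 + (u + f)/(f + 6) = 4 + (f + u)/(6 + f))
F(m) = 3 + m**2 + 25*m/6 (F(m) = (m**2 + ((24 - 4 + 5*6)/(6 + 6))*m) + 3 = (m**2 + ((24 - 4 + 30)/12)*m) + 3 = (m**2 + ((1/12)*50)*m) + 3 = (m**2 + 25*m/6) + 3 = 3 + m**2 + 25*m/6)
F(-7 - 1*(-3))*(-126) = (3 + (-7 - 1*(-3))**2 + 25*(-7 - 1*(-3))/6)*(-126) = (3 + (-7 + 3)**2 + 25*(-7 + 3)/6)*(-126) = (3 + (-4)**2 + (25/6)*(-4))*(-126) = (3 + 16 - 50/3)*(-126) = (7/3)*(-126) = -294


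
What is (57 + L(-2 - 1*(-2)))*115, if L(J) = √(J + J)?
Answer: 6555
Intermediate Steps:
L(J) = √2*√J (L(J) = √(2*J) = √2*√J)
(57 + L(-2 - 1*(-2)))*115 = (57 + √2*√(-2 - 1*(-2)))*115 = (57 + √2*√(-2 + 2))*115 = (57 + √2*√0)*115 = (57 + √2*0)*115 = (57 + 0)*115 = 57*115 = 6555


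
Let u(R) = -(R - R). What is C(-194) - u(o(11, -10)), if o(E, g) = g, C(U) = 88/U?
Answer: -44/97 ≈ -0.45361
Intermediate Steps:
u(R) = 0 (u(R) = -1*0 = 0)
C(-194) - u(o(11, -10)) = 88/(-194) - 1*0 = 88*(-1/194) + 0 = -44/97 + 0 = -44/97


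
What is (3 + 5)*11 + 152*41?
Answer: 6320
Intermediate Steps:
(3 + 5)*11 + 152*41 = 8*11 + 6232 = 88 + 6232 = 6320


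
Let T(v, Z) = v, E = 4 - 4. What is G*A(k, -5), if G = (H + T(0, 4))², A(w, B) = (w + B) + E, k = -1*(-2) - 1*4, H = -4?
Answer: -112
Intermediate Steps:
E = 0
k = -2 (k = 2 - 4 = -2)
A(w, B) = B + w (A(w, B) = (w + B) + 0 = (B + w) + 0 = B + w)
G = 16 (G = (-4 + 0)² = (-4)² = 16)
G*A(k, -5) = 16*(-5 - 2) = 16*(-7) = -112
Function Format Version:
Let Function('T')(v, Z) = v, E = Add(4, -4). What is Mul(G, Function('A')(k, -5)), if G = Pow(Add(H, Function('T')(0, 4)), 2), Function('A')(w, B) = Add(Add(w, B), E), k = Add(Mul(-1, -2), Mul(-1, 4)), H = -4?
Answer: -112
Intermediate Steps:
E = 0
k = -2 (k = Add(2, -4) = -2)
Function('A')(w, B) = Add(B, w) (Function('A')(w, B) = Add(Add(w, B), 0) = Add(Add(B, w), 0) = Add(B, w))
G = 16 (G = Pow(Add(-4, 0), 2) = Pow(-4, 2) = 16)
Mul(G, Function('A')(k, -5)) = Mul(16, Add(-5, -2)) = Mul(16, -7) = -112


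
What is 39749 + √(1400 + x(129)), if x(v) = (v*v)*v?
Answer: 39749 + √2148089 ≈ 41215.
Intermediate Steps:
x(v) = v³ (x(v) = v²*v = v³)
39749 + √(1400 + x(129)) = 39749 + √(1400 + 129³) = 39749 + √(1400 + 2146689) = 39749 + √2148089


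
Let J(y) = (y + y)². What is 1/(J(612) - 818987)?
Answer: 1/679189 ≈ 1.4723e-6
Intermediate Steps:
J(y) = 4*y² (J(y) = (2*y)² = 4*y²)
1/(J(612) - 818987) = 1/(4*612² - 818987) = 1/(4*374544 - 818987) = 1/(1498176 - 818987) = 1/679189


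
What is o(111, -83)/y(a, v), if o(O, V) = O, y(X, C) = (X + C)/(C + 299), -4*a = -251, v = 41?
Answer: 30192/83 ≈ 363.76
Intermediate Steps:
a = 251/4 (a = -¼*(-251) = 251/4 ≈ 62.750)
y(X, C) = (C + X)/(299 + C)
o(111, -83)/y(a, v) = 111/(((41 + 251/4)/(299 + 41))) = 111/(((415/4)/340)) = 111/(((1/340)*(415/4))) = 111/(83/272) = 111*(272/83) = 30192/83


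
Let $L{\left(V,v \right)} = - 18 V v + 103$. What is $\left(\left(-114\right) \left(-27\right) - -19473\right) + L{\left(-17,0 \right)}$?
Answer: $22654$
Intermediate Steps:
$L{\left(V,v \right)} = 103 - 18 V v$ ($L{\left(V,v \right)} = - 18 V v + 103 = 103 - 18 V v$)
$\left(\left(-114\right) \left(-27\right) - -19473\right) + L{\left(-17,0 \right)} = \left(\left(-114\right) \left(-27\right) - -19473\right) + \left(103 - \left(-306\right) 0\right) = \left(3078 + 19473\right) + \left(103 + 0\right) = 22551 + 103 = 22654$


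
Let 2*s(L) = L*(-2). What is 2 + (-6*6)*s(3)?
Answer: 110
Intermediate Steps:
s(L) = -L (s(L) = (L*(-2))/2 = (-2*L)/2 = -L)
2 + (-6*6)*s(3) = 2 + (-6*6)*(-1*3) = 2 - 36*(-3) = 2 + 108 = 110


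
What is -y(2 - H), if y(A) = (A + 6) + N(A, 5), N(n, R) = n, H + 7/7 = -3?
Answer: -18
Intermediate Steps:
H = -4 (H = -1 - 3 = -4)
y(A) = 6 + 2*A (y(A) = (A + 6) + A = (6 + A) + A = 6 + 2*A)
-y(2 - H) = -(6 + 2*(2 - 1*(-4))) = -(6 + 2*(2 + 4)) = -(6 + 2*6) = -(6 + 12) = -1*18 = -18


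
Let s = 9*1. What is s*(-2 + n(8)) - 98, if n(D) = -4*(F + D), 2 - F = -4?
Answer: -620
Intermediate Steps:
F = 6 (F = 2 - 1*(-4) = 2 + 4 = 6)
s = 9
n(D) = -24 - 4*D (n(D) = -4*(6 + D) = -24 - 4*D)
s*(-2 + n(8)) - 98 = 9*(-2 + (-24 - 4*8)) - 98 = 9*(-2 + (-24 - 32)) - 98 = 9*(-2 - 56) - 98 = 9*(-58) - 98 = -522 - 98 = -620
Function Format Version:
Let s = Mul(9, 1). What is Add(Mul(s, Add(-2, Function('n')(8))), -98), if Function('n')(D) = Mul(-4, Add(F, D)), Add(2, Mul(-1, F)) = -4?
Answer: -620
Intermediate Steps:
F = 6 (F = Add(2, Mul(-1, -4)) = Add(2, 4) = 6)
s = 9
Function('n')(D) = Add(-24, Mul(-4, D)) (Function('n')(D) = Mul(-4, Add(6, D)) = Add(-24, Mul(-4, D)))
Add(Mul(s, Add(-2, Function('n')(8))), -98) = Add(Mul(9, Add(-2, Add(-24, Mul(-4, 8)))), -98) = Add(Mul(9, Add(-2, Add(-24, -32))), -98) = Add(Mul(9, Add(-2, -56)), -98) = Add(Mul(9, -58), -98) = Add(-522, -98) = -620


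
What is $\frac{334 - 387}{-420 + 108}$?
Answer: $\frac{53}{312} \approx 0.16987$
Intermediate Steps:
$\frac{334 - 387}{-420 + 108} = - \frac{53}{-312} = \left(-53\right) \left(- \frac{1}{312}\right) = \frac{53}{312}$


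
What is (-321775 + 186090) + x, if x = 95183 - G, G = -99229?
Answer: 58727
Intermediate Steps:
x = 194412 (x = 95183 - 1*(-99229) = 95183 + 99229 = 194412)
(-321775 + 186090) + x = (-321775 + 186090) + 194412 = -135685 + 194412 = 58727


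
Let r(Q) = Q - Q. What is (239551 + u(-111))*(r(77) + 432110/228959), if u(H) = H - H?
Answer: 103512382610/228959 ≈ 4.5210e+5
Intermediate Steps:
r(Q) = 0
u(H) = 0
(239551 + u(-111))*(r(77) + 432110/228959) = (239551 + 0)*(0 + 432110/228959) = 239551*(0 + 432110*(1/228959)) = 239551*(0 + 432110/228959) = 239551*(432110/228959) = 103512382610/228959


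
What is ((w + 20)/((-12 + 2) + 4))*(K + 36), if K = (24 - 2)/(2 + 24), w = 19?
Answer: -479/2 ≈ -239.50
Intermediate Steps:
K = 11/13 (K = 22/26 = 22*(1/26) = 11/13 ≈ 0.84615)
((w + 20)/((-12 + 2) + 4))*(K + 36) = ((19 + 20)/((-12 + 2) + 4))*(11/13 + 36) = (39/(-10 + 4))*(479/13) = (39/(-6))*(479/13) = (39*(-⅙))*(479/13) = -13/2*479/13 = -479/2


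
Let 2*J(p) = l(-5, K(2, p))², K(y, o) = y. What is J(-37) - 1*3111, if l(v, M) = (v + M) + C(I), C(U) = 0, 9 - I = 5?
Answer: -6213/2 ≈ -3106.5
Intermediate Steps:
I = 4 (I = 9 - 1*5 = 9 - 5 = 4)
l(v, M) = M + v (l(v, M) = (v + M) + 0 = (M + v) + 0 = M + v)
J(p) = 9/2 (J(p) = (2 - 5)²/2 = (½)*(-3)² = (½)*9 = 9/2)
J(-37) - 1*3111 = 9/2 - 1*3111 = 9/2 - 3111 = -6213/2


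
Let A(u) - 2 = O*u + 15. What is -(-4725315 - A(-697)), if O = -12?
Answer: 4733696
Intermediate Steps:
A(u) = 17 - 12*u (A(u) = 2 + (-12*u + 15) = 2 + (15 - 12*u) = 17 - 12*u)
-(-4725315 - A(-697)) = -(-4725315 - (17 - 12*(-697))) = -(-4725315 - (17 + 8364)) = -(-4725315 - 1*8381) = -(-4725315 - 8381) = -1*(-4733696) = 4733696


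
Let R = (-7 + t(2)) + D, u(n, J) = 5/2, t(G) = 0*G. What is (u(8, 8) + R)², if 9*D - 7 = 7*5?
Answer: 1/36 ≈ 0.027778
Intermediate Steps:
t(G) = 0
D = 14/3 (D = 7/9 + (7*5)/9 = 7/9 + (⅑)*35 = 7/9 + 35/9 = 14/3 ≈ 4.6667)
u(n, J) = 5/2 (u(n, J) = 5*(½) = 5/2)
R = -7/3 (R = (-7 + 0) + 14/3 = -7 + 14/3 = -7/3 ≈ -2.3333)
(u(8, 8) + R)² = (5/2 - 7/3)² = (⅙)² = 1/36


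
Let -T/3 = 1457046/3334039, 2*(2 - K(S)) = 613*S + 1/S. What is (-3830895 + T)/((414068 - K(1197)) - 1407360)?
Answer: 15288512174133471/2499918984167401 ≈ 6.1156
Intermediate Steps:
K(S) = 2 - 613*S/2 - 1/(2*S) (K(S) = 2 - (613*S + 1/S)/2 = 2 - (1/S + 613*S)/2 = 2 + (-613*S/2 - 1/(2*S)) = 2 - 613*S/2 - 1/(2*S))
T = -4371138/3334039 ≈ -1.3111
(-3830895 + T)/((414068 - K(1197)) - 1407360) = (-3830895 - 4371138/3334039)/((414068 - (2 - 613/2*1197 - ½/1197)) - 1407360) = -12772357706043/(3334039*((414068 - (2 - 733761/2 - ½*1/1197)) - 1407360)) = -12772357706043/(3334039*((414068 - (2 - 733761/2 - 1/2394)) - 1407360)) = -12772357706043/(3334039*((414068 - 1*(-439153565/1197)) - 1407360)) = -12772357706043/(3334039*((414068 + 439153565/1197) - 1407360)) = -12772357706043/(3334039*(934792961/1197 - 1407360)) = -12772357706043/(3334039*(-749816959/1197)) = -12772357706043/3334039*(-1197/749816959) = 15288512174133471/2499918984167401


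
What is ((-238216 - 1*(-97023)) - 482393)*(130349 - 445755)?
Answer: 196682765916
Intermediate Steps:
((-238216 - 1*(-97023)) - 482393)*(130349 - 445755) = ((-238216 + 97023) - 482393)*(-315406) = (-141193 - 482393)*(-315406) = -623586*(-315406) = 196682765916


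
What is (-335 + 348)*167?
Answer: 2171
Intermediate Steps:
(-335 + 348)*167 = 13*167 = 2171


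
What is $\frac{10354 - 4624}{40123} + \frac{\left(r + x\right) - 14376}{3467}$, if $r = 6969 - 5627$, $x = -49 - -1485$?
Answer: $- \frac{445480644}{139106441} \approx -3.2024$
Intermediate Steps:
$x = 1436$ ($x = -49 + 1485 = 1436$)
$r = 1342$ ($r = 6969 - 5627 = 1342$)
$\frac{10354 - 4624}{40123} + \frac{\left(r + x\right) - 14376}{3467} = \frac{10354 - 4624}{40123} + \frac{\left(1342 + 1436\right) - 14376}{3467} = 5730 \cdot \frac{1}{40123} + \left(2778 - 14376\right) \frac{1}{3467} = \frac{5730}{40123} - \frac{11598}{3467} = - \frac{445480644}{139106441}$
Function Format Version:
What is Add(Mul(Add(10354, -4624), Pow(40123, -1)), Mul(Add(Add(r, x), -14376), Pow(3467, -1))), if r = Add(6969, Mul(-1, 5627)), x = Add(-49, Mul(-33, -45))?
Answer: Rational(-445480644, 139106441) ≈ -3.2024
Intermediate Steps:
x = 1436 (x = Add(-49, 1485) = 1436)
r = 1342 (r = Add(6969, -5627) = 1342)
Add(Mul(Add(10354, -4624), Pow(40123, -1)), Mul(Add(Add(r, x), -14376), Pow(3467, -1))) = Add(Mul(Add(10354, -4624), Pow(40123, -1)), Mul(Add(Add(1342, 1436), -14376), Pow(3467, -1))) = Add(Mul(5730, Rational(1, 40123)), Mul(Add(2778, -14376), Rational(1, 3467))) = Add(Rational(5730, 40123), Mul(-11598, Rational(1, 3467))) = Add(Rational(5730, 40123), Rational(-11598, 3467)) = Rational(-445480644, 139106441)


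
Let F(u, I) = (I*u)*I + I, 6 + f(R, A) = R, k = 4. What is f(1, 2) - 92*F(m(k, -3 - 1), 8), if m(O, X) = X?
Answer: 22811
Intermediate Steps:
f(R, A) = -6 + R
F(u, I) = I + u*I**2 (F(u, I) = u*I**2 + I = I + u*I**2)
f(1, 2) - 92*F(m(k, -3 - 1), 8) = (-6 + 1) - 736*(1 + 8*(-3 - 1)) = -5 - 736*(1 + 8*(-4)) = -5 - 736*(1 - 32) = -5 - 736*(-31) = -5 - 92*(-248) = -5 + 22816 = 22811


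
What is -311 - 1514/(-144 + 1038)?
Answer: -139774/447 ≈ -312.69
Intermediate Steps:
-311 - 1514/(-144 + 1038) = -311 - 1514/894 = -311 + (1/894)*(-1514) = -311 - 757/447 = -139774/447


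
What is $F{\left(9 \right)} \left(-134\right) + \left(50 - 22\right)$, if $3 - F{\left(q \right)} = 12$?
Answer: $1234$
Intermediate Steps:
$F{\left(q \right)} = -9$ ($F{\left(q \right)} = 3 - 12 = -9$)
$F{\left(9 \right)} \left(-134\right) + \left(50 - 22\right) = \left(-9\right) \left(-134\right) + \left(50 - 22\right) = 1206 + 28 = 1234$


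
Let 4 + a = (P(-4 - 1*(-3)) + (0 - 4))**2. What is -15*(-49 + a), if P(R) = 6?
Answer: 735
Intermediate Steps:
a = 0 (a = -4 + (6 + (0 - 4))**2 = -4 + (6 - 4)**2 = -4 + 2**2 = -4 + 4 = 0)
-15*(-49 + a) = -15*(-49 + 0) = -15*(-49) = 735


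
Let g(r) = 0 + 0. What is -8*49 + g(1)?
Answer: -392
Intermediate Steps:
g(r) = 0
-8*49 + g(1) = -8*49 + 0 = -392 + 0 = -392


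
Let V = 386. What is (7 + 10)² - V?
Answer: -97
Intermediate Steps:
(7 + 10)² - V = (7 + 10)² - 1*386 = 17² - 386 = 289 - 386 = -97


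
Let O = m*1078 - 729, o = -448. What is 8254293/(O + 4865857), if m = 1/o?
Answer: 88045792/51894673 ≈ 1.6966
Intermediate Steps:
m = -1/448 (m = 1/(-448) = -1/448 ≈ -0.0022321)
O = -23405/32 (O = -1/448*1078 - 729 = -77/32 - 729 = -23405/32 ≈ -731.41)
8254293/(O + 4865857) = 8254293/(-23405/32 + 4865857) = 8254293/(155684019/32) = 8254293*(32/155684019) = 88045792/51894673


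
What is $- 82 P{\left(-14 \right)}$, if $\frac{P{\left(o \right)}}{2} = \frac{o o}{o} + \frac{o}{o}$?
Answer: $2132$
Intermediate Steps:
$P{\left(o \right)} = 2 + 2 o$ ($P{\left(o \right)} = 2 \left(\frac{o o}{o} + \frac{o}{o}\right) = 2 \left(\frac{o^{2}}{o} + 1\right) = 2 \left(o + 1\right) = 2 \left(1 + o\right) = 2 + 2 o$)
$- 82 P{\left(-14 \right)} = - 82 \left(2 + 2 \left(-14\right)\right) = - 82 \left(2 - 28\right) = \left(-82\right) \left(-26\right) = 2132$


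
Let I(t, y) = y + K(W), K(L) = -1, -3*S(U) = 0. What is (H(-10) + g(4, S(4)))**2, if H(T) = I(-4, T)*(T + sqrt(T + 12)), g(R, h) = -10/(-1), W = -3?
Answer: 14642 - 2640*sqrt(2) ≈ 10908.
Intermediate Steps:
S(U) = 0 (S(U) = -1/3*0 = 0)
g(R, h) = 10 (g(R, h) = -10*(-1) = 10)
I(t, y) = -1 + y (I(t, y) = y - 1 = -1 + y)
H(T) = (-1 + T)*(T + sqrt(12 + T)) (H(T) = (-1 + T)*(T + sqrt(T + 12)) = (-1 + T)*(T + sqrt(12 + T)))
(H(-10) + g(4, S(4)))**2 = ((-1 - 10)*(-10 + sqrt(12 - 10)) + 10)**2 = (-11*(-10 + sqrt(2)) + 10)**2 = ((110 - 11*sqrt(2)) + 10)**2 = (120 - 11*sqrt(2))**2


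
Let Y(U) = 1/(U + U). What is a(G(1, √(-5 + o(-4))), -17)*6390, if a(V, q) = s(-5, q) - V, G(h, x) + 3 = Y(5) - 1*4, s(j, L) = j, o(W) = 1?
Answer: 12141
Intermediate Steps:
Y(U) = 1/(2*U)
G(h, x) = -69/10 (G(h, x) = -3 + ((½)/5 - 1*4) = -3 + ((½)*(⅕) - 4) = -3 + (⅒ - 4) = -3 - 39/10 = -69/10)
a(V, q) = -5 - V
a(G(1, √(-5 + o(-4))), -17)*6390 = (-5 - 1*(-69/10))*6390 = (-5 + 69/10)*6390 = (19/10)*6390 = 12141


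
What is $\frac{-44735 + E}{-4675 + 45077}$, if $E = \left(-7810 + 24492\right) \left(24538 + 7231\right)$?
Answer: $\frac{529925723}{40402} \approx 13116.0$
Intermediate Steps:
$E = 529970458$ ($E = 16682 \cdot 31769 = 529970458$)
$\frac{-44735 + E}{-4675 + 45077} = \frac{-44735 + 529970458}{-4675 + 45077} = \frac{529925723}{40402}$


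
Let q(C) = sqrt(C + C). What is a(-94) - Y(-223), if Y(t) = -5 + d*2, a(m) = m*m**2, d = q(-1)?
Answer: -830579 - 2*I*sqrt(2) ≈ -8.3058e+5 - 2.8284*I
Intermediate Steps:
q(C) = sqrt(2)*sqrt(C) (q(C) = sqrt(2*C) = sqrt(2)*sqrt(C))
d = I*sqrt(2) (d = sqrt(2)*sqrt(-1) = sqrt(2)*I = I*sqrt(2) ≈ 1.4142*I)
a(m) = m**3
Y(t) = -5 + 2*I*sqrt(2) (Y(t) = -5 + (I*sqrt(2))*2 = -5 + 2*I*sqrt(2))
a(-94) - Y(-223) = (-94)**3 - (-5 + 2*I*sqrt(2)) = -830584 + (5 - 2*I*sqrt(2)) = -830579 - 2*I*sqrt(2)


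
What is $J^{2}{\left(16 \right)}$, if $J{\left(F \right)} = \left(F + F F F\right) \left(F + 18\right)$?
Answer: $19546276864$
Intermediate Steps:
$J{\left(F \right)} = \left(18 + F\right) \left(F + F^{3}\right)$ ($J{\left(F \right)} = \left(F + F^{2} F\right) \left(18 + F\right) = \left(F + F^{3}\right) \left(18 + F\right) = \left(18 + F\right) \left(F + F^{3}\right)$)
$J^{2}{\left(16 \right)} = \left(16 \left(18 + 16 + 16^{3} + 18 \cdot 16^{2}\right)\right)^{2} = \left(16 \left(18 + 16 + 4096 + 18 \cdot 256\right)\right)^{2} = \left(16 \left(18 + 16 + 4096 + 4608\right)\right)^{2} = \left(16 \cdot 8738\right)^{2} = 139808^{2} = 19546276864$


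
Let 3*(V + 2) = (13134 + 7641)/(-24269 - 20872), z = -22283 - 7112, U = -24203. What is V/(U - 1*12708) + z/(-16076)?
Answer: 48979495561877/26785822374276 ≈ 1.8286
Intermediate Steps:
z = -29395
V = -97207/45141 (V = -2 + ((13134 + 7641)/(-24269 - 20872))/3 = -2 + (20775/(-45141))/3 = -2 + (20775*(-1/45141))/3 = -2 + (1/3)*(-6925/15047) = -2 - 6925/45141 = -97207/45141 ≈ -2.1534)
V/(U - 1*12708) + z/(-16076) = -97207/(45141*(-24203 - 1*12708)) - 29395/(-16076) = -97207/(45141*(-24203 - 12708)) - 29395*(-1/16076) = -97207/45141/(-36911) + 29395/16076 = -97207/45141*(-1/36911) + 29395/16076 = 97207/1666199451 + 29395/16076 = 48979495561877/26785822374276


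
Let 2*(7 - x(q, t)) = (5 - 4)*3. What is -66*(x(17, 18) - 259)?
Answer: 16731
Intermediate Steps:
x(q, t) = 11/2 (x(q, t) = 7 - (5 - 4)*3/2 = 7 - 3/2 = 11/2)
-66*(x(17, 18) - 259) = -66*(11/2 - 259) = -66*(-507/2) = 16731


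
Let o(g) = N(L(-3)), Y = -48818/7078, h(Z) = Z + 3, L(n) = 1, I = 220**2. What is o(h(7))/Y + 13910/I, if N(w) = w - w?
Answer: 1391/4840 ≈ 0.28740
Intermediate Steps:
I = 48400
h(Z) = 3 + Z
N(w) = 0
Y = -24409/3539 (Y = -48818*1/7078 = -24409/3539 ≈ -6.8971)
o(g) = 0
o(h(7))/Y + 13910/I = 0/(-24409/3539) + 13910/48400 = 0*(-3539/24409) + 13910*(1/48400) = 0 + 1391/4840 = 1391/4840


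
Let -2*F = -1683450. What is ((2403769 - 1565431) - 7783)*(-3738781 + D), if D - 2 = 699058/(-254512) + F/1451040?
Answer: -4778315810884942285905/1538779552 ≈ -3.1053e+12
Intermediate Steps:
F = 841725 (F = -½*(-1683450) = 841725)
D = -256324259/1538779552 (D = 2 + (699058/(-254512) + 841725/1451040) = 2 + (699058*(-1/254512) + 841725*(1/1451040)) = 2 + (-349529/127256 + 56115/96736) = 2 - 3333883363/1538779552 = -256324259/1538779552 ≈ -0.16658)
((2403769 - 1565431) - 7783)*(-3738781 + D) = ((2403769 - 1565431) - 7783)*(-3738781 - 256324259/1538779552) = (838338 - 7783)*(-5753160008530371/1538779552) = 830555*(-5753160008530371/1538779552) = -4778315810884942285905/1538779552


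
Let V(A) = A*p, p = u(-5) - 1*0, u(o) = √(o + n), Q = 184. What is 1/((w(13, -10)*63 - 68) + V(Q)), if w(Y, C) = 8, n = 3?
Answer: 109/64452 - 23*I*√2/32226 ≈ 0.0016912 - 0.0010093*I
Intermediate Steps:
u(o) = √(3 + o) (u(o) = √(o + 3) = √(3 + o))
p = I*√2 (p = √(3 - 5) - 1*0 = √(-2) + 0 = I*√2 + 0 = I*√2 ≈ 1.4142*I)
V(A) = I*A*√2 (V(A) = A*(I*√2) = I*A*√2)
1/((w(13, -10)*63 - 68) + V(Q)) = 1/((8*63 - 68) + I*184*√2) = 1/((504 - 68) + 184*I*√2) = 1/(436 + 184*I*√2)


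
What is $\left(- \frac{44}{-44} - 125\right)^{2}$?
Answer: $15376$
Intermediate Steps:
$\left(- \frac{44}{-44} - 125\right)^{2} = \left(\left(-44\right) \left(- \frac{1}{44}\right) - 125\right)^{2} = \left(1 - 125\right)^{2} = \left(-124\right)^{2} = 15376$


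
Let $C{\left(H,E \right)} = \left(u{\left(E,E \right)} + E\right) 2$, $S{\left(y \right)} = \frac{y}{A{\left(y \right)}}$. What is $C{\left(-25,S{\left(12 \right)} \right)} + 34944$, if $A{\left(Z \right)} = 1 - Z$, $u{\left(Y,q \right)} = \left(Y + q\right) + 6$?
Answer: $\frac{384444}{11} \approx 34949.0$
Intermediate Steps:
$u{\left(Y,q \right)} = 6 + Y + q$
$S{\left(y \right)} = \frac{y}{1 - y}$
$C{\left(H,E \right)} = 12 + 6 E$ ($C{\left(H,E \right)} = \left(\left(6 + E + E\right) + E\right) 2 = \left(\left(6 + 2 E\right) + E\right) 2 = \left(6 + 3 E\right) 2 = 12 + 6 E$)
$C{\left(-25,S{\left(12 \right)} \right)} + 34944 = \left(12 + 6 \left(\left(-1\right) 12 \frac{1}{-1 + 12}\right)\right) + 34944 = \left(12 + 6 \left(\left(-1\right) 12 \cdot \frac{1}{11}\right)\right) + 34944 = \left(12 + 6 \left(- \frac{12}{11}\right)\right) + 34944 = \left(12 - \frac{72}{11}\right) + 34944 = \frac{60}{11} + 34944 = \frac{384444}{11}$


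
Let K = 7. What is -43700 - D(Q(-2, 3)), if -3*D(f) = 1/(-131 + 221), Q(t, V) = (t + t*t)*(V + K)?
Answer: -11798999/270 ≈ -43700.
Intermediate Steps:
Q(t, V) = (7 + V)*(t + t²) (Q(t, V) = (t + t*t)*(V + 7) = (t + t²)*(7 + V) = (7 + V)*(t + t²))
D(f) = -1/270 (D(f) = -1/(3*(-131 + 221)) = -⅓/90 = -⅓*1/90 = -1/270)
-43700 - D(Q(-2, 3)) = -43700 - 1*(-1/270) = -43700 + 1/270 = -11798999/270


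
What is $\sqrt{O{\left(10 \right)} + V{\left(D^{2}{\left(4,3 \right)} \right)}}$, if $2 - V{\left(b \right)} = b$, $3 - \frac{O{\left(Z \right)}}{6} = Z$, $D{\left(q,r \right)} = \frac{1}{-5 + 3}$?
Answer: $\frac{i \sqrt{161}}{2} \approx 6.3443 i$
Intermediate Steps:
$D{\left(q,r \right)} = - \frac{1}{2}$ ($D{\left(q,r \right)} = \frac{1}{-2} = - \frac{1}{2}$)
$O{\left(Z \right)} = 18 - 6 Z$
$V{\left(b \right)} = 2 - b$
$\sqrt{O{\left(10 \right)} + V{\left(D^{2}{\left(4,3 \right)} \right)}} = \sqrt{\left(18 - 60\right) + \left(2 - \left(- \frac{1}{2}\right)^{2}\right)} = \sqrt{\left(18 - 60\right) + \left(2 - \frac{1}{4}\right)} = \sqrt{-42 + \left(2 - \frac{1}{4}\right)} = \sqrt{-42 + \frac{7}{4}} = \sqrt{- \frac{161}{4}} = \frac{i \sqrt{161}}{2}$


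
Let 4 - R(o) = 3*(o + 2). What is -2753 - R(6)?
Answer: -2733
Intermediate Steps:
R(o) = -2 - 3*o (R(o) = 4 - 3*(o + 2) = 4 - 3*(2 + o) = 4 - (6 + 3*o) = 4 + (-6 - 3*o) = -2 - 3*o)
-2753 - R(6) = -2753 - (-2 - 3*6) = -2753 - (-2 - 18) = -2753 - 1*(-20) = -2753 + 20 = -2733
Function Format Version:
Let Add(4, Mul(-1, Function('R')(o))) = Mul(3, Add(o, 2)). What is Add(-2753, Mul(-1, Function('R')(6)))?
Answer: -2733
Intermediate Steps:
Function('R')(o) = Add(-2, Mul(-3, o)) (Function('R')(o) = Add(4, Mul(-1, Mul(3, Add(o, 2)))) = Add(4, Mul(-1, Mul(3, Add(2, o)))) = Add(4, Mul(-1, Add(6, Mul(3, o)))) = Add(4, Add(-6, Mul(-3, o))) = Add(-2, Mul(-3, o)))
Add(-2753, Mul(-1, Function('R')(6))) = Add(-2753, Mul(-1, Add(-2, Mul(-3, 6)))) = Add(-2753, Mul(-1, Add(-2, -18))) = Add(-2753, Mul(-1, -20)) = Add(-2753, 20) = -2733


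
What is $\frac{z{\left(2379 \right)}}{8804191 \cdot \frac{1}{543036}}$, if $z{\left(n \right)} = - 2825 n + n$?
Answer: $- \frac{59807812896}{144331} \approx -4.1438 \cdot 10^{5}$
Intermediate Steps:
$z{\left(n \right)} = - 2824 n$
$\frac{z{\left(2379 \right)}}{8804191 \cdot \frac{1}{543036}} = \frac{\left(-2824\right) 2379}{8804191 \cdot \frac{1}{543036}} = - \frac{6718296}{8804191 \cdot \frac{1}{543036}} = - \frac{6718296}{\frac{8804191}{543036}} = \left(-6718296\right) \frac{543036}{8804191} = - \frac{59807812896}{144331}$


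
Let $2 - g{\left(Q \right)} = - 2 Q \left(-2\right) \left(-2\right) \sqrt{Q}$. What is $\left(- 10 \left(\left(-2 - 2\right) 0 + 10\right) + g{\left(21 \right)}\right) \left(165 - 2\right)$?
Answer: $-15974 + 27384 \sqrt{21} \approx 1.0952 \cdot 10^{5}$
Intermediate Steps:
$g{\left(Q \right)} = 2 + 8 Q^{\frac{3}{2}}$ ($g{\left(Q \right)} = 2 - - 2 Q \left(-2\right) \left(-2\right) \sqrt{Q} = 2 - - 2 \left(- 2 Q\right) \left(-2\right) \sqrt{Q} = 2 - 4 Q \left(-2\right) \sqrt{Q} = 2 - - 8 Q \sqrt{Q} = 2 - - 8 Q^{\frac{3}{2}} = 2 + 8 Q^{\frac{3}{2}}$)
$\left(- 10 \left(\left(-2 - 2\right) 0 + 10\right) + g{\left(21 \right)}\right) \left(165 - 2\right) = \left(- 10 \left(\left(-2 - 2\right) 0 + 10\right) + \left(2 + 8 \cdot 21^{\frac{3}{2}}\right)\right) \left(165 - 2\right) = \left(- 10 \left(\left(-4\right) 0 + 10\right) + \left(2 + 8 \cdot 21 \sqrt{21}\right)\right) 163 = \left(- 10 \left(0 + 10\right) + \left(2 + 168 \sqrt{21}\right)\right) 163 = \left(\left(-10\right) 10 + \left(2 + 168 \sqrt{21}\right)\right) 163 = \left(-100 + \left(2 + 168 \sqrt{21}\right)\right) 163 = \left(-98 + 168 \sqrt{21}\right) 163 = -15974 + 27384 \sqrt{21}$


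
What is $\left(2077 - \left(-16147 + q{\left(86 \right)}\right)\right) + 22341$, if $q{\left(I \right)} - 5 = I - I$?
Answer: $40560$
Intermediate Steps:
$q{\left(I \right)} = 5$ ($q{\left(I \right)} = 5 + \left(I - I\right) = 5 + 0 = 5$)
$\left(2077 - \left(-16147 + q{\left(86 \right)}\right)\right) + 22341 = \left(2077 + \left(16147 - 5\right)\right) + 22341 = \left(2077 + 16142\right) + 22341 = 18219 + 22341 = 40560$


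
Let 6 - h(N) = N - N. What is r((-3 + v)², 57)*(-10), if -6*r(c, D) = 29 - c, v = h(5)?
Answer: 100/3 ≈ 33.333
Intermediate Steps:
h(N) = 6 (h(N) = 6 - (N - N) = 6 - 1*0 = 6 + 0 = 6)
v = 6
r(c, D) = -29/6 + c/6 (r(c, D) = -(29 - c)/6 = -29/6 + c/6)
r((-3 + v)², 57)*(-10) = (-29/6 + (-3 + 6)²/6)*(-10) = (-29/6 + (⅙)*3²)*(-10) = (-29/6 + (⅙)*9)*(-10) = (-29/6 + 3/2)*(-10) = -10/3*(-10) = 100/3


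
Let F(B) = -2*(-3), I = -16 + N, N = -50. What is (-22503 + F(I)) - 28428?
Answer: -50925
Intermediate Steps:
I = -66 (I = -16 - 50 = -66)
F(B) = 6
(-22503 + F(I)) - 28428 = (-22503 + 6) - 28428 = -22497 - 28428 = -50925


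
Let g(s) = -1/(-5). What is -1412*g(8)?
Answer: -1412/5 ≈ -282.40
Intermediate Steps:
g(s) = 1/5 (g(s) = -1*(-1/5) = 1/5)
-1412*g(8) = -1412*1/5 = -1412/5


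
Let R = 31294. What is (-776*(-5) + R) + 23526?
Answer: 58700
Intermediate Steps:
(-776*(-5) + R) + 23526 = (-776*(-5) + 31294) + 23526 = (3880 + 31294) + 23526 = 35174 + 23526 = 58700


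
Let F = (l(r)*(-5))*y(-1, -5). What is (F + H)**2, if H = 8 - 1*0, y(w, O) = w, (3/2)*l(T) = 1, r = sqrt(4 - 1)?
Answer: 1156/9 ≈ 128.44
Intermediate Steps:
r = sqrt(3) ≈ 1.7320
l(T) = 2/3 (l(T) = (2/3)*1 = 2/3)
H = 8 (H = 8 + 0 = 8)
F = 10/3 (F = ((2/3)*(-5))*(-1) = -10/3*(-1) = 10/3 ≈ 3.3333)
(F + H)**2 = (10/3 + 8)**2 = (34/3)**2 = 1156/9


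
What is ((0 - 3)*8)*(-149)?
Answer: 3576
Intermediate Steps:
((0 - 3)*8)*(-149) = -3*8*(-149) = -24*(-149) = 3576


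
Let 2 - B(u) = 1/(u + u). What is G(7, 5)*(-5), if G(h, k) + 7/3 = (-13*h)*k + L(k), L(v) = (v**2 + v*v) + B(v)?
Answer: 12163/6 ≈ 2027.2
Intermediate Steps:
B(u) = 2 - 1/(2*u) (B(u) = 2 - 1/(u + u) = 2 - 1/(2*u))
L(v) = 2 + 2*v**2 - 1/(2*v) (L(v) = (v**2 + v*v) + (2 - 1/(2*v)) = (v**2 + v**2) + (2 - 1/(2*v)) = 2*v**2 + (2 - 1/(2*v)) = 2 + 2*v**2 - 1/(2*v))
G(h, k) = -1/3 + 2*k**2 - 1/(2*k) - 13*h*k (G(h, k) = -7/3 + ((-13*h)*k + (2 + 2*k**2 - 1/(2*k))) = -7/3 + (-13*h*k + (2 + 2*k**2 - 1/(2*k))) = -7/3 + (2 + 2*k**2 - 1/(2*k) - 13*h*k) = -1/3 + 2*k**2 - 1/(2*k) - 13*h*k)
G(7, 5)*(-5) = (-1/3 + 2*5**2 - 1/2/5 - 13*7*5)*(-5) = (-1/3 + 2*25 - 1/2*1/5 - 455)*(-5) = (-1/3 + 50 - 1/10 - 455)*(-5) = -12163/30*(-5) = 12163/6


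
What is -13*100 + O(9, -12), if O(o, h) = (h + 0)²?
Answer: -1156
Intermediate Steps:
O(o, h) = h²
-13*100 + O(9, -12) = -13*100 + (-12)² = -1300 + 144 = -1156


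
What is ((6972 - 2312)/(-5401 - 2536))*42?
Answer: -195720/7937 ≈ -24.659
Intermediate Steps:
((6972 - 2312)/(-5401 - 2536))*42 = (4660/(-7937))*42 = (4660*(-1/7937))*42 = -4660/7937*42 = -195720/7937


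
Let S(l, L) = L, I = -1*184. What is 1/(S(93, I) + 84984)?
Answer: 1/84800 ≈ 1.1792e-5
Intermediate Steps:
I = -184
1/(S(93, I) + 84984) = 1/(-184 + 84984) = 1/84800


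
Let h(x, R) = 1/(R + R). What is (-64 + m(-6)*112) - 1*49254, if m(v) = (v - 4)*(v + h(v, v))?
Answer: -127514/3 ≈ -42505.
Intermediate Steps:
h(x, R) = 1/(2*R)
m(v) = (-4 + v)*(v + 1/(2*v)) (m(v) = (v - 4)*(v + 1/(2*v)) = (-4 + v)*(v + 1/(2*v)))
(-64 + m(-6)*112) - 1*49254 = (-64 + (½ + (-6)² - 4*(-6) - 2/(-6))*112) - 1*49254 = (-64 + (½ + 36 + 24 - 2*(-⅙))*112) - 49254 = (-64 + (½ + 36 + 24 + ⅓)*112) - 49254 = (-64 + (365/6)*112) - 49254 = (-64 + 20440/3) - 49254 = 20248/3 - 49254 = -127514/3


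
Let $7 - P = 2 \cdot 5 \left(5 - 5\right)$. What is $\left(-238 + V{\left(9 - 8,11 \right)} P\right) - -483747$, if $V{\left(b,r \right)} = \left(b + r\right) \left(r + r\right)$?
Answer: $485357$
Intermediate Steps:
$V{\left(b,r \right)} = 2 r \left(b + r\right)$ ($V{\left(b,r \right)} = \left(b + r\right) 2 r = 2 r \left(b + r\right)$)
$P = 7$ ($P = 7 - 2 \cdot 5 \left(5 - 5\right) = 7 - 2 \cdot 5 \cdot 0 = 7 - 2 \cdot 0 = 7 - 0 = 7 + 0 = 7$)
$\left(-238 + V{\left(9 - 8,11 \right)} P\right) - -483747 = \left(-238 + 2 \cdot 11 \left(\left(9 - 8\right) + 11\right) 7\right) - -483747 = \left(-238 + 2 \cdot 11 \left(1 + 11\right) 7\right) + 483747 = \left(-238 + 2 \cdot 11 \cdot 12 \cdot 7\right) + 483747 = \left(-238 + 264 \cdot 7\right) + 483747 = \left(-238 + 1848\right) + 483747 = 1610 + 483747 = 485357$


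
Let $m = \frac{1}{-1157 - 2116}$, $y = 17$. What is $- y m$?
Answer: $\frac{17}{3273} \approx 0.005194$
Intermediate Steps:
$m = - \frac{1}{3273}$ ($m = \frac{1}{-3273} = - \frac{1}{3273} \approx -0.00030553$)
$- y m = - \frac{17 \left(-1\right)}{3273} = \left(-1\right) \left(- \frac{17}{3273}\right) = \frac{17}{3273}$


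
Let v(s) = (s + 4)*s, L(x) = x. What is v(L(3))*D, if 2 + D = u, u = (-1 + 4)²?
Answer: 147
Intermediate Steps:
v(s) = s*(4 + s) (v(s) = (4 + s)*s = s*(4 + s))
u = 9 (u = 3² = 9)
D = 7 (D = -2 + 9 = 7)
v(L(3))*D = (3*(4 + 3))*7 = (3*7)*7 = 21*7 = 147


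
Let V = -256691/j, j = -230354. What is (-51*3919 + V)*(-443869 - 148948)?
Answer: 27293512205305895/230354 ≈ 1.1849e+11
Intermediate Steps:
V = 256691/230354 (V = -256691/(-230354) = -256691*(-1/230354) = 256691/230354 ≈ 1.1143)
(-51*3919 + V)*(-443869 - 148948) = (-51*3919 + 256691/230354)*(-443869 - 148948) = (-199869 + 256691/230354)*(-592817) = -46040366935/230354*(-592817) = 27293512205305895/230354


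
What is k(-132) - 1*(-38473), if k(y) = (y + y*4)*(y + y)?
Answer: 212713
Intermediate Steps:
k(y) = 10*y² (k(y) = (y + 4*y)*(2*y) = (5*y)*(2*y) = 10*y²)
k(-132) - 1*(-38473) = 10*(-132)² - 1*(-38473) = 10*17424 + 38473 = 174240 + 38473 = 212713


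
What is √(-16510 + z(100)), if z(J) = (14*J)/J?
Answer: 4*I*√1031 ≈ 128.44*I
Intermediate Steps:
z(J) = 14
√(-16510 + z(100)) = √(-16510 + 14) = √(-16496) = 4*I*√1031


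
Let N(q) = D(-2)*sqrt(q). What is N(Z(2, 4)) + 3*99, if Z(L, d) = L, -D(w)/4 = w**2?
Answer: 297 - 16*sqrt(2) ≈ 274.37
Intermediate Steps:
D(w) = -4*w**2
N(q) = -16*sqrt(q) (N(q) = (-4*(-2)**2)*sqrt(q) = (-4*4)*sqrt(q) = -16*sqrt(q))
N(Z(2, 4)) + 3*99 = -16*sqrt(2) + 3*99 = -16*sqrt(2) + 297 = 297 - 16*sqrt(2)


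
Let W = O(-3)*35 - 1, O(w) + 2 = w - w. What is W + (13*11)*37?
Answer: 5220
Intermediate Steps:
O(w) = -2 (O(w) = -2 + (w - w) = -2 + 0 = -2)
W = -71 (W = -2*35 - 1 = -70 - 1 = -71)
W + (13*11)*37 = -71 + (13*11)*37 = -71 + 143*37 = -71 + 5291 = 5220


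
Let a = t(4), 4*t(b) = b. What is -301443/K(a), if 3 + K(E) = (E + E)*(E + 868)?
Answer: -301443/1735 ≈ -173.74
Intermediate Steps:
t(b) = b/4
a = 1 (a = (¼)*4 = 1)
K(E) = -3 + 2*E*(868 + E) (K(E) = -3 + (E + E)*(E + 868) = -3 + (2*E)*(868 + E) = -3 + 2*E*(868 + E))
-301443/K(a) = -301443/(-3 + 2*1² + 1736*1) = -301443/(-3 + 2*1 + 1736) = -301443/(-3 + 2 + 1736) = -301443/1735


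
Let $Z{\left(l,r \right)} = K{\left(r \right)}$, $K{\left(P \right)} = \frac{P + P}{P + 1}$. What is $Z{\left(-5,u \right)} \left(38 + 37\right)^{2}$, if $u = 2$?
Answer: $7500$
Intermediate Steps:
$K{\left(P \right)} = \frac{2 P}{1 + P}$
$Z{\left(l,r \right)} = \frac{2 r}{1 + r}$
$Z{\left(-5,u \right)} \left(38 + 37\right)^{2} = 2 \cdot 2 \frac{1}{1 + 2} \left(38 + 37\right)^{2} = 2 \cdot 2 \cdot \frac{1}{3} \cdot 75^{2} = 2 \cdot 2 \cdot \frac{1}{3} \cdot 5625 = \frac{4}{3} \cdot 5625 = 7500$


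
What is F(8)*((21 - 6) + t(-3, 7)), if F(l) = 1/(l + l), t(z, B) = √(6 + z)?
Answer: 15/16 + √3/16 ≈ 1.0458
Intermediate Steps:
F(l) = 1/(2*l)
F(8)*((21 - 6) + t(-3, 7)) = ((½)/8)*((21 - 6) + √(6 - 3)) = ((½)*(⅛))*(15 + √3) = (15 + √3)/16 = 15/16 + √3/16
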